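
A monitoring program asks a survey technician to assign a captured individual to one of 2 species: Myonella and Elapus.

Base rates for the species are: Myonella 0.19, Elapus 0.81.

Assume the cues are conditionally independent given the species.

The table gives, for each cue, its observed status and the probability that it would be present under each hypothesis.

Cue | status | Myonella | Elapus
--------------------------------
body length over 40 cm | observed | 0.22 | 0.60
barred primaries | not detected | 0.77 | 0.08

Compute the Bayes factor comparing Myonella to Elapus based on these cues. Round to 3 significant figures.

0.0917

The Bayes factor is the ratio of the joint likelihoods of the cue pattern under the two hypotheses (using 1 − P(present | H) for each absent cue).
  Myonella: 0.22 × (1 − 0.77) = 0.0506
  Elapus: 0.60 × (1 − 0.08) = 0.552
Bayes factor = 0.0506 / 0.552 ≈ 0.0917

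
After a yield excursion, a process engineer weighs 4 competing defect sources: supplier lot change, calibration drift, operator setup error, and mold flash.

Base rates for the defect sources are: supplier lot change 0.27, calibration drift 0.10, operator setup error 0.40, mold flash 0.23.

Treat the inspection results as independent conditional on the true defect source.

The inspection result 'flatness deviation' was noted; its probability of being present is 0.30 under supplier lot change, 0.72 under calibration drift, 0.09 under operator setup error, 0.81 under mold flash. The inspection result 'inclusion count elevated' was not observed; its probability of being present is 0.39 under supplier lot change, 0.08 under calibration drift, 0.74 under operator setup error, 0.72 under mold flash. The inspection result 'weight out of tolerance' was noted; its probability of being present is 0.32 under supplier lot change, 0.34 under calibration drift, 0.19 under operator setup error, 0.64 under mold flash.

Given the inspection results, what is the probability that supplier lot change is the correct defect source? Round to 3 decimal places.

By Bayes' rule with conditional independence, the unnormalized weight for each hypothesis is prior × ∏ likelihoods (using 1 − P(present | H) for each absent inspection result):
  supplier lot change: 0.27 × 0.30 × (1 − 0.39) × 0.32 = 0.015811
  calibration drift: 0.10 × 0.72 × (1 − 0.08) × 0.34 = 0.022522
  operator setup error: 0.40 × 0.09 × (1 − 0.74) × 0.19 = 0.0017784
  mold flash: 0.23 × 0.81 × (1 − 0.72) × 0.64 = 0.033385
Normalizing constant Z = 0.015811 + 0.022522 + 0.0017784 + 0.033385 = 0.073496.
P(supplier lot change | evidence) = 0.015811 / 0.073496 ≈ 0.215.

0.215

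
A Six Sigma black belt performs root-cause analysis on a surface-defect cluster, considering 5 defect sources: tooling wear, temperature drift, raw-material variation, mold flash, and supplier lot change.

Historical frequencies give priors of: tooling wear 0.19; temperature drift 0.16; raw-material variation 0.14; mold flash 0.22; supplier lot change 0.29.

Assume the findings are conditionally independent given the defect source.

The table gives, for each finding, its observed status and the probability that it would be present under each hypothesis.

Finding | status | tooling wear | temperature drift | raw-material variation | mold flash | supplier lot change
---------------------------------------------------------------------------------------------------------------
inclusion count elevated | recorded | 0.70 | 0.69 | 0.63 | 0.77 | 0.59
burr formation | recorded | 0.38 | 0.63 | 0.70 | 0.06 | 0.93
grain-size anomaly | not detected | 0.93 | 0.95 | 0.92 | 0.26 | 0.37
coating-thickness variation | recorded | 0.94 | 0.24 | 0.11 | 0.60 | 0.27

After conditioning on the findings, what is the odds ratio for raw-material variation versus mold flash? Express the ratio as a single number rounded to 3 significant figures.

0.120

Posterior odds equal prior odds times the likelihood ratio; only the two competing hypotheses matter (using 1 − P(present | H) for each absent finding).
  raw-material variation: 0.14 × 0.63 × 0.70 × (1 − 0.92) × 0.11 = 0.00054331
  mold flash: 0.22 × 0.77 × 0.06 × (1 − 0.26) × 0.60 = 0.0045128
Odds(raw-material variation : mold flash) = 0.00054331 / 0.0045128 ≈ 0.120.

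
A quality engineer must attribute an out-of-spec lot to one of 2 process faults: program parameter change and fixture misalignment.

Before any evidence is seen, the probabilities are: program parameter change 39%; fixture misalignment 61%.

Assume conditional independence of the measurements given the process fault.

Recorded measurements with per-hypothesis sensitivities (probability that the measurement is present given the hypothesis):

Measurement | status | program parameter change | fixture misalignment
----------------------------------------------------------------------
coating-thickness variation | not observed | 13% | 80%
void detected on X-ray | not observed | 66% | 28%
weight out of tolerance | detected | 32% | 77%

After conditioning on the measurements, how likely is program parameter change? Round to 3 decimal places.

Multiply each prior by the joint likelihood of the measurement pattern (using 1 − P(present | H) for each absent measurement):
  program parameter change: 0.39 × (1 − 0.13) × (1 − 0.66) × 0.32 = 0.036916
  fixture misalignment: 0.61 × (1 − 0.80) × (1 − 0.28) × 0.77 = 0.067637
The unnormalized weights sum to 0.10455.
P(program parameter change | evidence) = 0.036916 / 0.10455 ≈ 0.353.

0.353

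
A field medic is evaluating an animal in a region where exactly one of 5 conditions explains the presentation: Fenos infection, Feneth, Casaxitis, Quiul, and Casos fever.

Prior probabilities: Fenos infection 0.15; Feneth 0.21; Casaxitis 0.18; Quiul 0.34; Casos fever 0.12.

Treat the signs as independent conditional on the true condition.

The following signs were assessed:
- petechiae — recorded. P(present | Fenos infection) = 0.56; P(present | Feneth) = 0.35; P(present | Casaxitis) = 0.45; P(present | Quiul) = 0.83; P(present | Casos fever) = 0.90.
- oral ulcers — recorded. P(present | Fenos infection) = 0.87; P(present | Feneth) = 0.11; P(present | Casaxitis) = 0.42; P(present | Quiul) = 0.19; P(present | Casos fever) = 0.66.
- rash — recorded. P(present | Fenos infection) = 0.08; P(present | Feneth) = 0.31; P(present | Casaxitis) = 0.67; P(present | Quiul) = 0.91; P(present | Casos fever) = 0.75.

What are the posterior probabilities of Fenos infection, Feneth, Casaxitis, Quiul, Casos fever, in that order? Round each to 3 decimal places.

0.044, 0.019, 0.171, 0.366, 0.401

For each hypothesis, the unnormalized posterior weight is prior × product of the sign likelihoods:
  Fenos infection: 0.15 × 0.56 × 0.87 × 0.08 = 0.0058464
  Feneth: 0.21 × 0.35 × 0.11 × 0.31 = 0.0025064
  Casaxitis: 0.18 × 0.45 × 0.42 × 0.67 = 0.022793
  Quiul: 0.34 × 0.83 × 0.19 × 0.91 = 0.048792
  Casos fever: 0.12 × 0.90 × 0.66 × 0.75 = 0.05346
The unnormalized weights sum to 0.1334.
P(Fenos infection | evidence) = 0.0058464 / 0.1334 ≈ 0.044
P(Feneth | evidence) = 0.0025064 / 0.1334 ≈ 0.019
P(Casaxitis | evidence) = 0.022793 / 0.1334 ≈ 0.171
P(Quiul | evidence) = 0.048792 / 0.1334 ≈ 0.366
P(Casos fever | evidence) = 0.05346 / 0.1334 ≈ 0.401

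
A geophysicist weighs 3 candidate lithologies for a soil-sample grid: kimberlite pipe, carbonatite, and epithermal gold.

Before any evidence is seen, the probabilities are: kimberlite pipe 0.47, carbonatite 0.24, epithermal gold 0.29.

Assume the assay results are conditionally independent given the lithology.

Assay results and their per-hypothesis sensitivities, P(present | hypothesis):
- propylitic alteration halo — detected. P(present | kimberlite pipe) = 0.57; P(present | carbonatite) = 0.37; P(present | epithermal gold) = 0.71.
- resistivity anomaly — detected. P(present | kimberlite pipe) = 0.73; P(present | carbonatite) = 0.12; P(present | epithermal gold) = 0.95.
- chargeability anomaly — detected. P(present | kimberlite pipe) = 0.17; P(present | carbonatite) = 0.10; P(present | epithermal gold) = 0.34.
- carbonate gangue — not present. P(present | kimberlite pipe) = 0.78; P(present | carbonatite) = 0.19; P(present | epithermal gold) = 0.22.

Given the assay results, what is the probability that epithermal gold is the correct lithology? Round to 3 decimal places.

0.864

Multiply each prior by the joint likelihood of the assay result pattern (using 1 − P(present | H) for each absent assay result):
  kimberlite pipe: 0.47 × 0.57 × 0.73 × 0.17 × (1 − 0.78) = 0.0073142
  carbonatite: 0.24 × 0.37 × 0.12 × 0.10 × (1 − 0.19) = 0.00086314
  epithermal gold: 0.29 × 0.71 × 0.95 × 0.34 × (1 − 0.22) = 0.051874
The unnormalized weights sum to 0.060052.
P(epithermal gold | evidence) = 0.051874 / 0.060052 ≈ 0.864.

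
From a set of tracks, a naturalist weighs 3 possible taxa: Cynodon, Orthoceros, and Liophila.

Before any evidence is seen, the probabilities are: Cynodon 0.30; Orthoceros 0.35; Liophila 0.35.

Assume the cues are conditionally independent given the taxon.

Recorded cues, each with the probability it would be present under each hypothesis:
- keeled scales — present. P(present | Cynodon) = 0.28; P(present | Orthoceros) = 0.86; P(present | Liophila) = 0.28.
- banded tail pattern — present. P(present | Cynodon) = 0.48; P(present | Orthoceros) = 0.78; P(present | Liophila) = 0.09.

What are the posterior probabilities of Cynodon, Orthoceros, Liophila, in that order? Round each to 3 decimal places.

0.142, 0.827, 0.031

For each hypothesis, the unnormalized posterior weight is prior × product of the cue likelihoods:
  Cynodon: 0.30 × 0.28 × 0.48 = 0.04032
  Orthoceros: 0.35 × 0.86 × 0.78 = 0.23478
  Liophila: 0.35 × 0.28 × 0.09 = 0.00882
Normalizing constant Z = 0.04032 + 0.23478 + 0.00882 = 0.28392.
P(Cynodon | evidence) = 0.04032 / 0.28392 ≈ 0.142
P(Orthoceros | evidence) = 0.23478 / 0.28392 ≈ 0.827
P(Liophila | evidence) = 0.00882 / 0.28392 ≈ 0.031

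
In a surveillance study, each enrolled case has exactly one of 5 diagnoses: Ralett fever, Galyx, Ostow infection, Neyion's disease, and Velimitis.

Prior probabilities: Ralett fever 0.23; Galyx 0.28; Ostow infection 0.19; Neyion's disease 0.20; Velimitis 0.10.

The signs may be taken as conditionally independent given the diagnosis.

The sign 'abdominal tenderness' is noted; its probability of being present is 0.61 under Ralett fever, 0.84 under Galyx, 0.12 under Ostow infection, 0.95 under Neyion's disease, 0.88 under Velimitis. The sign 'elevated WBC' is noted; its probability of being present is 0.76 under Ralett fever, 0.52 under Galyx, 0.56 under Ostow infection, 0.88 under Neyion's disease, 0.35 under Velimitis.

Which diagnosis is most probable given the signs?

Neyion's disease

For each hypothesis, the unnormalized posterior weight is prior × product of the sign likelihoods:
  Ralett fever: 0.23 × 0.61 × 0.76 = 0.10663
  Galyx: 0.28 × 0.84 × 0.52 = 0.1223
  Ostow infection: 0.19 × 0.12 × 0.56 = 0.012768
  Neyion's disease: 0.20 × 0.95 × 0.88 = 0.1672
  Velimitis: 0.10 × 0.88 × 0.35 = 0.0308
The unnormalized weights sum to 0.4397.
P(Ralett fever | evidence) ≈ 0.10663 / 0.4397 ≈ 0.243
P(Galyx | evidence) ≈ 0.1223 / 0.4397 ≈ 0.278
P(Ostow infection | evidence) ≈ 0.012768 / 0.4397 ≈ 0.029
P(Neyion's disease | evidence) ≈ 0.1672 / 0.4397 ≈ 0.380
P(Velimitis | evidence) ≈ 0.0308 / 0.4397 ≈ 0.070
The largest is 0.380, so Neyion's disease is most probable.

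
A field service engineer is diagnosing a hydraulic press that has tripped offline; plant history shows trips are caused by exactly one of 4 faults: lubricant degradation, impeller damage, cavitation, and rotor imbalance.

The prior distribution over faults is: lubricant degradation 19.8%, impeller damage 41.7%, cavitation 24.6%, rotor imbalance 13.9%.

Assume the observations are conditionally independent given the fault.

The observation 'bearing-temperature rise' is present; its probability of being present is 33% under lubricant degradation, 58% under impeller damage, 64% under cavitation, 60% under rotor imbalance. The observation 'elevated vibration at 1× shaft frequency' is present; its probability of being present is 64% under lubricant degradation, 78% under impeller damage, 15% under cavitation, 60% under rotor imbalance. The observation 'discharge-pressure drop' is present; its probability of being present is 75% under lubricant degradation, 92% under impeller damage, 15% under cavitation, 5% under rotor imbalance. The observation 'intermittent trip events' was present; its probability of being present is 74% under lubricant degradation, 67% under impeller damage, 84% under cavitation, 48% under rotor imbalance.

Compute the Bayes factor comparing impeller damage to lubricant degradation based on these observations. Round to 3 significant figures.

2.38

Take the product of per-observation likelihoods under each hypothesis, then divide.
  impeller damage: 0.58 × 0.78 × 0.92 × 0.67 = 0.27886
  lubricant degradation: 0.33 × 0.64 × 0.75 × 0.74 = 0.11722
Bayes factor = 0.27886 / 0.11722 ≈ 2.38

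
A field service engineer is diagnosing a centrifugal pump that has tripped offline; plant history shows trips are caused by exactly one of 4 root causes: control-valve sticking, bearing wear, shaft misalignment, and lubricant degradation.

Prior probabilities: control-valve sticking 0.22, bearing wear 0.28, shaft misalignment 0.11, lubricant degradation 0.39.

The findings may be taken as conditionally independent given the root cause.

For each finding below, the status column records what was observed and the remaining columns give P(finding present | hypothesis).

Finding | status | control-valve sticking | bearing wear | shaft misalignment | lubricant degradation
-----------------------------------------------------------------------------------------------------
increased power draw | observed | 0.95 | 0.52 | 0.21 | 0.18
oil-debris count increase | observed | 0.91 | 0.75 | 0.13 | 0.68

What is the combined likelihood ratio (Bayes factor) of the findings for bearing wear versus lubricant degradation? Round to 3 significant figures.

3.19

Joint likelihood of the evidence pattern under each hypothesis:
  bearing wear: 0.52 × 0.75 = 0.39
  lubricant degradation: 0.18 × 0.68 = 0.1224
Bayes factor = 0.39 / 0.1224 ≈ 3.19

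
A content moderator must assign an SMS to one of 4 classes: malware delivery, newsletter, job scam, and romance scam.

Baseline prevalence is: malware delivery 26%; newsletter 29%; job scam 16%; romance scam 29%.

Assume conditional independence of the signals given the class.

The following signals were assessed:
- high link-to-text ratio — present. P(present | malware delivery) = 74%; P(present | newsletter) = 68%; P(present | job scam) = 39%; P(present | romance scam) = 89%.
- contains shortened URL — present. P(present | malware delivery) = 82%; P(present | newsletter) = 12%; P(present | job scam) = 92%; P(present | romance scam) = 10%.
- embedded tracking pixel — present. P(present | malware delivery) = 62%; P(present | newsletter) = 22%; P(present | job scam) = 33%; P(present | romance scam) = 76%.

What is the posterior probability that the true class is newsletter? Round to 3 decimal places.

Multiply each prior by the joint likelihood of the signal pattern:
  malware delivery: 0.26 × 0.74 × 0.82 × 0.62 = 0.097816
  newsletter: 0.29 × 0.68 × 0.12 × 0.22 = 0.0052061
  job scam: 0.16 × 0.39 × 0.92 × 0.33 = 0.018945
  romance scam: 0.29 × 0.89 × 0.10 × 0.76 = 0.019616
Normalizing constant Z = 0.097816 + 0.0052061 + 0.018945 + 0.019616 = 0.14158.
P(newsletter | evidence) = 0.0052061 / 0.14158 ≈ 0.037.

0.037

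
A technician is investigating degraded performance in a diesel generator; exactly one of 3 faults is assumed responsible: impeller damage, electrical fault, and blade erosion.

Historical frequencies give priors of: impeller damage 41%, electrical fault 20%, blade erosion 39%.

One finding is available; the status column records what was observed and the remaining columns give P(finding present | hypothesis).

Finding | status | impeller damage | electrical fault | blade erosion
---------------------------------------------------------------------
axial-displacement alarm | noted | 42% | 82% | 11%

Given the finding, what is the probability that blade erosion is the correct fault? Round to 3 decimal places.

0.113

By Bayes' rule, the unnormalized weight for each hypothesis is prior × likelihood:
  impeller damage: 0.41 × 0.42 = 0.1722
  electrical fault: 0.20 × 0.82 = 0.164
  blade erosion: 0.39 × 0.11 = 0.0429
Marginal likelihood of the evidence = 0.3791.
P(blade erosion | evidence) = 0.0429 / 0.3791 ≈ 0.113.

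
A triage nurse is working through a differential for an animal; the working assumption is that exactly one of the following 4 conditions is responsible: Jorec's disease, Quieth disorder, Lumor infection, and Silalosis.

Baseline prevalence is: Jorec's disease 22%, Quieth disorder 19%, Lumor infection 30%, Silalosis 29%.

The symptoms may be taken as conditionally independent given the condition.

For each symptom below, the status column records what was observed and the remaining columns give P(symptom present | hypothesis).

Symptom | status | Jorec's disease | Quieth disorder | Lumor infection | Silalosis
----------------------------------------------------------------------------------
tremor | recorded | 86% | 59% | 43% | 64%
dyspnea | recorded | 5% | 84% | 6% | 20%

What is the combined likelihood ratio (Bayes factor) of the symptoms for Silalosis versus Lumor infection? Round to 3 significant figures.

4.96

Take the product of per-symptom likelihoods under each hypothesis, then divide.
  Silalosis: 0.64 × 0.20 = 0.128
  Lumor infection: 0.43 × 0.06 = 0.0258
Bayes factor = 0.128 / 0.0258 ≈ 4.96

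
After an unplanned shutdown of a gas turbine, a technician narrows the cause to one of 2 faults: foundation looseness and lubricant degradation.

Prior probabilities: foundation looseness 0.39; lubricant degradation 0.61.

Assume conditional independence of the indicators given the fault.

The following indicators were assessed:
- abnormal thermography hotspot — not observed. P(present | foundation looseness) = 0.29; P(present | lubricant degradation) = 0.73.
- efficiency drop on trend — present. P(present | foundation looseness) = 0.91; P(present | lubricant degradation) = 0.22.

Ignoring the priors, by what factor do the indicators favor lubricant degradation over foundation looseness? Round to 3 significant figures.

0.0919

Take the product of per-indicator likelihoods under each hypothesis (using 1 − P(present | H) for each absent indicator), then divide.
  lubricant degradation: (1 − 0.73) × 0.22 = 0.0594
  foundation looseness: (1 − 0.29) × 0.91 = 0.6461
Bayes factor = 0.0594 / 0.6461 ≈ 0.0919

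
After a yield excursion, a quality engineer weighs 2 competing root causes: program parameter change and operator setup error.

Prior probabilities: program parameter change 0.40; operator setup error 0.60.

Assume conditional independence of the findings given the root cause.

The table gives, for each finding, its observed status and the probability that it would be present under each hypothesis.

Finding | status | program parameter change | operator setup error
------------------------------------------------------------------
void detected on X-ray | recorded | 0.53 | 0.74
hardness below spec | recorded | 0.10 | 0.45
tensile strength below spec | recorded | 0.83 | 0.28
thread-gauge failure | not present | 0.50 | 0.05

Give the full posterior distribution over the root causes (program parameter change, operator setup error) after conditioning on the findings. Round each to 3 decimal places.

For each hypothesis, the unnormalized posterior weight is prior × product of the finding likelihoods (using 1 − P(present | H) for each absent finding):
  program parameter change: 0.40 × 0.53 × 0.10 × 0.83 × (1 − 0.50) = 0.008798
  operator setup error: 0.60 × 0.74 × 0.45 × 0.28 × (1 − 0.05) = 0.053147
Normalizing constant Z = 0.008798 + 0.053147 = 0.061945.
P(program parameter change | evidence) = 0.008798 / 0.061945 ≈ 0.142
P(operator setup error | evidence) = 0.053147 / 0.061945 ≈ 0.858

0.142, 0.858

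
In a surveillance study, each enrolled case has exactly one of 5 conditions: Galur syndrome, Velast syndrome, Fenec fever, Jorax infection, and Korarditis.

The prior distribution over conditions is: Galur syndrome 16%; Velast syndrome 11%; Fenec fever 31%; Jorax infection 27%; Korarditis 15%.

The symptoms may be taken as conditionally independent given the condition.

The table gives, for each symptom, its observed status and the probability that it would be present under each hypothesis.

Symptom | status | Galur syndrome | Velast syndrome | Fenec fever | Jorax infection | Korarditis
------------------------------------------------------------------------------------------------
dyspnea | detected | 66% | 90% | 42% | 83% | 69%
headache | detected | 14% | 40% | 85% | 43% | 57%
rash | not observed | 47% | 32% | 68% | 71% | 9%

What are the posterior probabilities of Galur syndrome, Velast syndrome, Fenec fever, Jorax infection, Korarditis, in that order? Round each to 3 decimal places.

0.052, 0.177, 0.233, 0.184, 0.354

By Bayes' rule with conditional independence, the unnormalized weight for each hypothesis is prior × ∏ likelihoods (using 1 − P(present | H) for each absent symptom):
  Galur syndrome: 0.16 × 0.66 × 0.14 × (1 − 0.47) = 0.0078355
  Velast syndrome: 0.11 × 0.90 × 0.40 × (1 − 0.32) = 0.026928
  Fenec fever: 0.31 × 0.42 × 0.85 × (1 − 0.68) = 0.035414
  Jorax infection: 0.27 × 0.83 × 0.43 × (1 − 0.71) = 0.027945
  Korarditis: 0.15 × 0.69 × 0.57 × (1 − 0.09) = 0.053685
Normalizing constant Z = 0.0078355 + 0.026928 + 0.035414 + 0.027945 + 0.053685 = 0.15181.
P(Galur syndrome | evidence) = 0.0078355 / 0.15181 ≈ 0.052
P(Velast syndrome | evidence) = 0.026928 / 0.15181 ≈ 0.177
P(Fenec fever | evidence) = 0.035414 / 0.15181 ≈ 0.233
P(Jorax infection | evidence) = 0.027945 / 0.15181 ≈ 0.184
P(Korarditis | evidence) = 0.053685 / 0.15181 ≈ 0.354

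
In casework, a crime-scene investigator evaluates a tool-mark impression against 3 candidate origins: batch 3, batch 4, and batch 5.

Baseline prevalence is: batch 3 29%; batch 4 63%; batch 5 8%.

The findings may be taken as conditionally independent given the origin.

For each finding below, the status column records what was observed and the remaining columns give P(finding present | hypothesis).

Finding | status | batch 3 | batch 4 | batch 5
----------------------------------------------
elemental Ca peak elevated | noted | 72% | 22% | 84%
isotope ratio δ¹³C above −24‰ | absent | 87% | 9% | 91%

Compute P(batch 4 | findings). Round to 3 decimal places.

By Bayes' rule with conditional independence, the unnormalized weight for each hypothesis is prior × ∏ likelihoods (using 1 − P(present | H) for each absent finding):
  batch 3: 0.29 × 0.72 × (1 − 0.87) = 0.027144
  batch 4: 0.63 × 0.22 × (1 − 0.09) = 0.12613
  batch 5: 0.08 × 0.84 × (1 − 0.91) = 0.006048
Marginal likelihood of the evidence = 0.15932.
P(batch 4 | evidence) = 0.12613 / 0.15932 ≈ 0.792.

0.792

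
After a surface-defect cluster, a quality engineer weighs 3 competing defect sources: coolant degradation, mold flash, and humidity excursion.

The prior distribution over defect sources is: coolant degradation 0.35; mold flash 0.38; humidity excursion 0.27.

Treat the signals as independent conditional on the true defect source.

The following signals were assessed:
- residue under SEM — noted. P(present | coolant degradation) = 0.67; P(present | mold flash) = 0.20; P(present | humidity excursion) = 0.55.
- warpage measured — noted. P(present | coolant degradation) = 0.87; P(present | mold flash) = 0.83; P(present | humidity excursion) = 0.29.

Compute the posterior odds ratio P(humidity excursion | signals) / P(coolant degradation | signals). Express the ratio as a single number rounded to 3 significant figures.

Posterior odds equal prior odds times the likelihood ratio; only the two competing hypotheses matter.
  humidity excursion: 0.27 × 0.55 × 0.29 = 0.043065
  coolant degradation: 0.35 × 0.67 × 0.87 = 0.20401
Posterior odds = 0.043065 / 0.20401 ≈ 0.211.

0.211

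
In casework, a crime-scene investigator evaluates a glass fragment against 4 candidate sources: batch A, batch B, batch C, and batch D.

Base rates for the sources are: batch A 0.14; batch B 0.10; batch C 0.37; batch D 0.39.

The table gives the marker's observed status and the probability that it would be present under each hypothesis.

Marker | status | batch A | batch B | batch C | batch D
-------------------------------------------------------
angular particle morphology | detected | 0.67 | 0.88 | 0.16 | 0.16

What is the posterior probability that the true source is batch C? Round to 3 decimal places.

0.195

By Bayes' rule, the unnormalized weight for each hypothesis is prior × likelihood:
  batch A: 0.14 × 0.67 = 0.0938
  batch B: 0.10 × 0.88 = 0.088
  batch C: 0.37 × 0.16 = 0.0592
  batch D: 0.39 × 0.16 = 0.0624
Normalizing constant Z = 0.0938 + 0.088 + 0.0592 + 0.0624 = 0.3034.
P(batch C | evidence) = 0.0592 / 0.3034 ≈ 0.195.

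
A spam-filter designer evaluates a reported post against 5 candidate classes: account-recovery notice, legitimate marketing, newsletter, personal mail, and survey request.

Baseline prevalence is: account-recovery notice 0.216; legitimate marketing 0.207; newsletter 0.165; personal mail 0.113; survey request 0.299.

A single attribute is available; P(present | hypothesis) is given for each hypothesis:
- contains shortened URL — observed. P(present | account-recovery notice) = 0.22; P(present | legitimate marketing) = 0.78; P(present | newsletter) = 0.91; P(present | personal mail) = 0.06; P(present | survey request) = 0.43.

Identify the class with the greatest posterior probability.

legitimate marketing

By Bayes' rule, the unnormalized weight for each hypothesis is prior × likelihood:
  account-recovery notice: 0.216 × 0.22 = 0.04752
  legitimate marketing: 0.207 × 0.78 = 0.16146
  newsletter: 0.165 × 0.91 = 0.15015
  personal mail: 0.113 × 0.06 = 0.00678
  survey request: 0.299 × 0.43 = 0.12857
The unnormalized weights sum to 0.49448.
P(account-recovery notice | evidence) ≈ 0.04752 / 0.49448 ≈ 0.096
P(legitimate marketing | evidence) ≈ 0.16146 / 0.49448 ≈ 0.327
P(newsletter | evidence) ≈ 0.15015 / 0.49448 ≈ 0.304
P(personal mail | evidence) ≈ 0.00678 / 0.49448 ≈ 0.014
P(survey request | evidence) ≈ 0.12857 / 0.49448 ≈ 0.260
The largest is 0.327, so legitimate marketing is most probable.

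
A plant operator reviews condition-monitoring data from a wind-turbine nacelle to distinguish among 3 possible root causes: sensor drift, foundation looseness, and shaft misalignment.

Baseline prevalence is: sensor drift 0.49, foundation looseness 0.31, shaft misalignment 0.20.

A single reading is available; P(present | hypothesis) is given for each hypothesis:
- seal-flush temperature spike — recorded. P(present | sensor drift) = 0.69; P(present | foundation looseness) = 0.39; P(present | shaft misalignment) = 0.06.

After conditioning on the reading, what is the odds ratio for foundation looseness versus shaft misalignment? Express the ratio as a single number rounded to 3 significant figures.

Posterior odds equal prior odds times the likelihood ratio; only the two competing hypotheses matter.
  foundation looseness: 0.31 × 0.39 = 0.1209
  shaft misalignment: 0.20 × 0.06 = 0.012
Odds(foundation looseness : shaft misalignment) = 0.1209 / 0.012 ≈ 10.1.

10.1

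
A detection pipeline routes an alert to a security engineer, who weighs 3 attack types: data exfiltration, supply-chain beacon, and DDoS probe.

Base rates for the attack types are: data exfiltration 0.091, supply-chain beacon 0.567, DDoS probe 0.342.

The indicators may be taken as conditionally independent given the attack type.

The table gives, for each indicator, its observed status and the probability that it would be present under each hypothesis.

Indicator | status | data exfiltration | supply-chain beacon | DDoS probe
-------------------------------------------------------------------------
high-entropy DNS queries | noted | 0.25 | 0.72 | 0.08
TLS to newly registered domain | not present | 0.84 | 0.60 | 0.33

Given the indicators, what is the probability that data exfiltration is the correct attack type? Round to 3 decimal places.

Multiply each prior by the joint likelihood of the indicator pattern (using 1 − P(present | H) for each absent indicator):
  data exfiltration: 0.091 × 0.25 × (1 − 0.84) = 0.00364
  supply-chain beacon: 0.567 × 0.72 × (1 − 0.60) = 0.1633
  DDoS probe: 0.342 × 0.08 × (1 − 0.33) = 0.018331
Normalizing constant Z = 0.00364 + 0.1633 + 0.018331 = 0.18527.
P(data exfiltration | evidence) = 0.00364 / 0.18527 ≈ 0.020.

0.020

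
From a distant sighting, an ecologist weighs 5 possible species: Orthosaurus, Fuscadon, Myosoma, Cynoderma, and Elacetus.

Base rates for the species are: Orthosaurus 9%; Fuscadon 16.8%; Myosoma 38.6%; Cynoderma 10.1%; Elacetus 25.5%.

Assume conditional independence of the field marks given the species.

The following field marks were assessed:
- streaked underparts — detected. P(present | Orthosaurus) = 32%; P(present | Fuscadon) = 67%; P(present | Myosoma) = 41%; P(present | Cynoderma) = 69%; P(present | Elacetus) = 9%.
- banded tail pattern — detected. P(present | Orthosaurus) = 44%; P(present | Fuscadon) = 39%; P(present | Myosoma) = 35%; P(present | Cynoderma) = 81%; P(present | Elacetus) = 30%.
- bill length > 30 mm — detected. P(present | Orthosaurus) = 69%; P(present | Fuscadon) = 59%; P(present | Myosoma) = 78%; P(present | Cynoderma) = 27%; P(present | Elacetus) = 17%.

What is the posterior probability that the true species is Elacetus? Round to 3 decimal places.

By Bayes' rule with conditional independence, the unnormalized weight for each hypothesis is prior × ∏ likelihoods:
  Orthosaurus: 0.090 × 0.32 × 0.44 × 0.69 = 0.0087437
  Fuscadon: 0.168 × 0.67 × 0.39 × 0.59 = 0.0259
  Myosoma: 0.386 × 0.41 × 0.35 × 0.78 = 0.043205
  Cynoderma: 0.101 × 0.69 × 0.81 × 0.27 = 0.015241
  Elacetus: 0.255 × 0.09 × 0.30 × 0.17 = 0.0011704
Marginal likelihood of the evidence = 0.09426.
P(Elacetus | evidence) = 0.0011704 / 0.09426 ≈ 0.012.

0.012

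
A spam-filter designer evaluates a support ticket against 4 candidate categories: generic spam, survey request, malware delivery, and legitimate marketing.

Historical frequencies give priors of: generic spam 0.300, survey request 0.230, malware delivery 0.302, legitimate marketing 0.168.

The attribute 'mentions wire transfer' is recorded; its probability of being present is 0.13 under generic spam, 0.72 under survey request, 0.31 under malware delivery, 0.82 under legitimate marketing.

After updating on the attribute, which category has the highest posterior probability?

survey request

Multiply each prior by the likelihood of the attribute:
  generic spam: 0.300 × 0.13 = 0.039
  survey request: 0.230 × 0.72 = 0.1656
  malware delivery: 0.302 × 0.31 = 0.09362
  legitimate marketing: 0.168 × 0.82 = 0.13776
Normalizing constant Z = 0.039 + 0.1656 + 0.09362 + 0.13776 = 0.43598.
P(generic spam | evidence) ≈ 0.039 / 0.43598 ≈ 0.089
P(survey request | evidence) ≈ 0.1656 / 0.43598 ≈ 0.380
P(malware delivery | evidence) ≈ 0.09362 / 0.43598 ≈ 0.215
P(legitimate marketing | evidence) ≈ 0.13776 / 0.43598 ≈ 0.316
The largest is 0.380, so survey request is most probable.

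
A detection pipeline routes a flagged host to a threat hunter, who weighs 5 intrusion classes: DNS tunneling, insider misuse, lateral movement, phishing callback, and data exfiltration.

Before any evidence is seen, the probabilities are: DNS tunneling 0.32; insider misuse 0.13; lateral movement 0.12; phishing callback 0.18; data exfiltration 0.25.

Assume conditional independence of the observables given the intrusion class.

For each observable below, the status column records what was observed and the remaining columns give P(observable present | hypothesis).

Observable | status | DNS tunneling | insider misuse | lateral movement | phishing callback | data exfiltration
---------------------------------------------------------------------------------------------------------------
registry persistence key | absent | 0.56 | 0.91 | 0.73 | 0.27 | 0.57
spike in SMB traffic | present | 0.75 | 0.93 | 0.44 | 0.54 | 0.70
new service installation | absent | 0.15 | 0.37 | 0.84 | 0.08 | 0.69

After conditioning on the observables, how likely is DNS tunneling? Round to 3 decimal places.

For each hypothesis, the unnormalized posterior weight is prior × product of the observable likelihoods (using 1 − P(present | H) for each absent observable):
  DNS tunneling: 0.32 × (1 − 0.56) × 0.75 × (1 − 0.15) = 0.08976
  insider misuse: 0.13 × (1 − 0.91) × 0.93 × (1 − 0.37) = 0.006855
  lateral movement: 0.12 × (1 − 0.73) × 0.44 × (1 − 0.84) = 0.002281
  phishing callback: 0.18 × (1 − 0.27) × 0.54 × (1 − 0.08) = 0.06528
  data exfiltration: 0.25 × (1 − 0.57) × 0.70 × (1 − 0.69) = 0.023328
Marginal likelihood of the evidence = 0.1875.
P(DNS tunneling | evidence) = 0.08976 / 0.1875 ≈ 0.479.

0.479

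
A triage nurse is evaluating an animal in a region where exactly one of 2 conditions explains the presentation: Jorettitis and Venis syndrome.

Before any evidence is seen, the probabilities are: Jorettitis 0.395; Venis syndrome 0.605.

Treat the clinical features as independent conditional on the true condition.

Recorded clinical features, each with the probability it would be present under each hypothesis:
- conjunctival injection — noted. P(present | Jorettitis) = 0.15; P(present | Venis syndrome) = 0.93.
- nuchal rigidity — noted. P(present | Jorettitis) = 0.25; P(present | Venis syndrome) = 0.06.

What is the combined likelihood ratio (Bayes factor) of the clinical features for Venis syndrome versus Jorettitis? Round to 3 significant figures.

1.49

Joint likelihood of the clinical feature pattern under each hypothesis:
  Venis syndrome: 0.93 × 0.06 = 0.0558
  Jorettitis: 0.15 × 0.25 = 0.0375
Bayes factor = 0.0558 / 0.0375 ≈ 1.49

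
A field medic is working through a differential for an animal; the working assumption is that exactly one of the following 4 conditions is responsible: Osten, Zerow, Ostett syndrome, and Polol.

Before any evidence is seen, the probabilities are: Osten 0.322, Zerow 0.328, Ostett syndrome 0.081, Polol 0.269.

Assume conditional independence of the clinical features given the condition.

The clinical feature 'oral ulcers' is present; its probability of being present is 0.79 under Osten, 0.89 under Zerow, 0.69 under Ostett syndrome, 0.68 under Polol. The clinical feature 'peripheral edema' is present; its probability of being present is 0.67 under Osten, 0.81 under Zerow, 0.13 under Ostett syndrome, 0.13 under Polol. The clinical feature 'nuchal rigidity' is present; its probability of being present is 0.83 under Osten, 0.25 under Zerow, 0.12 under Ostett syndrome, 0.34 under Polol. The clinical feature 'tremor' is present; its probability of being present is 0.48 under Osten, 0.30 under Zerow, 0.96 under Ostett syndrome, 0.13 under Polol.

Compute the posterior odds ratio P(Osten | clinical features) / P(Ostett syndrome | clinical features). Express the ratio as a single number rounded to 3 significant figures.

Posterior odds equal prior odds times the likelihood ratio; only the two competing hypotheses matter.
  Osten: 0.322 × 0.79 × 0.67 × 0.83 × 0.48 = 0.067901
  Ostett syndrome: 0.081 × 0.69 × 0.13 × 0.12 × 0.96 = 0.00083701
Odds(Osten : Ostett syndrome) = 0.067901 / 0.00083701 ≈ 81.1.

81.1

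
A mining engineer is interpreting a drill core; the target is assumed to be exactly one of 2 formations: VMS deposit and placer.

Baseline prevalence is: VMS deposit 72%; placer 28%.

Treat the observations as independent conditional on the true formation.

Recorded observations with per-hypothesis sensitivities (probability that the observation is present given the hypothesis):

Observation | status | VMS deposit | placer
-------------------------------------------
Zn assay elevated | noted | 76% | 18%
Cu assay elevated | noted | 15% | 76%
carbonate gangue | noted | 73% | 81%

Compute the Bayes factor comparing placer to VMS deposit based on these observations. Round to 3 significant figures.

The Bayes factor is the ratio of the joint likelihoods of the evidence pattern under the two hypotheses.
  placer: 0.18 × 0.76 × 0.81 = 0.11081
  VMS deposit: 0.76 × 0.15 × 0.73 = 0.08322
Bayes factor = 0.11081 / 0.08322 ≈ 1.33

1.33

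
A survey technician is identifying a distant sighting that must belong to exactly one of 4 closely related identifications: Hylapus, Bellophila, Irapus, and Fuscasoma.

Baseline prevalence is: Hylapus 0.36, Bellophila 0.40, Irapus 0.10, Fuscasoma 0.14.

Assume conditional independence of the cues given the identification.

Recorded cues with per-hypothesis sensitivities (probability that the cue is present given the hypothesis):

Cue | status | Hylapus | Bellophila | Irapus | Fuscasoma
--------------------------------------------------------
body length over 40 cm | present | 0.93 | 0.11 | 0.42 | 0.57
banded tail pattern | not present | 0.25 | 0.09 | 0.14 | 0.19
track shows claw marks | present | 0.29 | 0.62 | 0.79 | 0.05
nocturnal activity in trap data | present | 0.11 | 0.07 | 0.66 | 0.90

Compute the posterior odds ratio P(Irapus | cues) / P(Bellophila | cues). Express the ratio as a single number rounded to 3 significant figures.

Unnormalized posterior weight (prior times the cue likelihoods) for each of the two hypotheses (using 1 − P(present | H) for each absent cue):
  Irapus: 0.10 × 0.42 × (1 − 0.14) × 0.79 × 0.66 = 0.018833
  Bellophila: 0.40 × 0.11 × (1 − 0.09) × 0.62 × 0.07 = 0.0017377
Odds(Irapus : Bellophila) = 0.018833 / 0.0017377 ≈ 10.8.

10.8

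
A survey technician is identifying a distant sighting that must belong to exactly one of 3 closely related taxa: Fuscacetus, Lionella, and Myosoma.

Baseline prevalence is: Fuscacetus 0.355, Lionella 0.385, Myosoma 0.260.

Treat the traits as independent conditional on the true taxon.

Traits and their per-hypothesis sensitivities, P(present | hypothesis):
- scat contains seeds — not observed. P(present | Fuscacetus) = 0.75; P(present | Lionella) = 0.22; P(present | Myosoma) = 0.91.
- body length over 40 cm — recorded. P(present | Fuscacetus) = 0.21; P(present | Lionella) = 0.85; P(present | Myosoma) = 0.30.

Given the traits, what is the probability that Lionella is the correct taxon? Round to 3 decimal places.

0.909

By Bayes' rule with conditional independence, the unnormalized weight for each hypothesis is prior × ∏ likelihoods (using 1 − P(present | H) for each absent trait):
  Fuscacetus: 0.355 × (1 − 0.75) × 0.21 = 0.018637
  Lionella: 0.385 × (1 − 0.22) × 0.85 = 0.25526
  Myosoma: 0.260 × (1 − 0.91) × 0.30 = 0.00702
Normalizing constant Z = 0.018637 + 0.25526 + 0.00702 = 0.28091.
P(Lionella | evidence) = 0.25526 / 0.28091 ≈ 0.909.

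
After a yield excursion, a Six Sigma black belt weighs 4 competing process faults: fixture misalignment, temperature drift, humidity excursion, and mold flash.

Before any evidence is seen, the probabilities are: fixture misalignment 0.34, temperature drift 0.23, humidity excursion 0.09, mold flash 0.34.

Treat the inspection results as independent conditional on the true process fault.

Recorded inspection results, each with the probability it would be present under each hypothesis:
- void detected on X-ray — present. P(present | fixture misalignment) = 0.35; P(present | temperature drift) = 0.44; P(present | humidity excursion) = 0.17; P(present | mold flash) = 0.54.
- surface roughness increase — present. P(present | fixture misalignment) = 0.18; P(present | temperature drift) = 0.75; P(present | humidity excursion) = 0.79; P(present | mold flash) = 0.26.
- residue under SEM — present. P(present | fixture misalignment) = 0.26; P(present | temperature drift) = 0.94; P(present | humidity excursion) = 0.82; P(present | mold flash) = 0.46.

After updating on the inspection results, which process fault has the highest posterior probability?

temperature drift

By Bayes' rule with conditional independence, the unnormalized weight for each hypothesis is prior × ∏ likelihoods:
  fixture misalignment: 0.34 × 0.35 × 0.18 × 0.26 = 0.0055692
  temperature drift: 0.23 × 0.44 × 0.75 × 0.94 = 0.071346
  humidity excursion: 0.09 × 0.17 × 0.79 × 0.82 = 0.0099113
  mold flash: 0.34 × 0.54 × 0.26 × 0.46 = 0.021959
The unnormalized weights sum to 0.10879.
P(fixture misalignment | evidence) ≈ 0.0055692 / 0.10879 ≈ 0.051
P(temperature drift | evidence) ≈ 0.071346 / 0.10879 ≈ 0.656
P(humidity excursion | evidence) ≈ 0.0099113 / 0.10879 ≈ 0.091
P(mold flash | evidence) ≈ 0.021959 / 0.10879 ≈ 0.202
The largest is 0.656, so temperature drift is most probable.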